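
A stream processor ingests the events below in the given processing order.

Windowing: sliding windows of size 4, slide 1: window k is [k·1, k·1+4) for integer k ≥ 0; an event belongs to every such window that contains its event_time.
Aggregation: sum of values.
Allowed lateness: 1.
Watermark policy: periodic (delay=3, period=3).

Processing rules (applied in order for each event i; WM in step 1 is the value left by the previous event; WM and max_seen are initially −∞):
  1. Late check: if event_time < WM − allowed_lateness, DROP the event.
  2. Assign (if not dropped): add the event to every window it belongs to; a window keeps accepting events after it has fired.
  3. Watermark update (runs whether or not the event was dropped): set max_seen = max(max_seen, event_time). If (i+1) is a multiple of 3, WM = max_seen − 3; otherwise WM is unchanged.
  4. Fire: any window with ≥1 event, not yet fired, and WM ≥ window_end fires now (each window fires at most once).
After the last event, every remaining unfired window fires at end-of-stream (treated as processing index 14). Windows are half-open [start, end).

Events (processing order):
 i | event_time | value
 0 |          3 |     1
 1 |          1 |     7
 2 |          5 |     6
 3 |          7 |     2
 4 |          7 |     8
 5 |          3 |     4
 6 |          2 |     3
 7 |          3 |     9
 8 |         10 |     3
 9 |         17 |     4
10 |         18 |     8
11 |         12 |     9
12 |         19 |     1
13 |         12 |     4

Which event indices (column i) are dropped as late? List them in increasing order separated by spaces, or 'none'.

6 13

i=0 t=3 v=1: → [3,7),[2,6),[1,5),[0,4); WM=−∞
i=1 t=1 v=7: → [1,5),[0,4); WM=−∞
i=2 t=5 v=6: → [5,9),[4,8),[3,7),[2,6); WM=2
i=3 t=7 v=2: → [7,11),[6,10),[5,9),[4,8); WM=2
i=4 t=7 v=8: → [7,11),[6,10),[5,9),[4,8); WM=2
i=5 t=3 v=4: → [3,7),[2,6),[1,5),[0,4); WM=4; [0,4) fires=12
i=6 t=2 v=3: DROP (t<4-1); WM=4
i=7 t=3 v=9: → [3,7),[2,6),[1,5),[0,4); WM=4
i=8 t=10 v=3: → [10,14),[9,13),[8,12),[7,11); WM=7; [1,5) fires=21 [2,6) fires=20 [3,7) fires=20
i=9 t=17 v=4: → [17,21),[16,20),[15,19),[14,18); WM=7
i=10 t=18 v=8: → [18,22),[17,21),[16,20),[15,19); WM=7
i=11 t=12 v=9: → [12,16),[11,15),[10,14),[9,13); WM=15; [4,8) fires=16 [5,9) fires=16 [6,10) fires=10 [7,11) fires=13 [8,12) fires=3 [9,13) fires=12 [10,14) fires=12 [11,15) fires=9
i=12 t=19 v=1: → [19,23),[18,22),[17,21),[16,20); WM=15
i=13 t=12 v=4: DROP (t<15-1); WM=15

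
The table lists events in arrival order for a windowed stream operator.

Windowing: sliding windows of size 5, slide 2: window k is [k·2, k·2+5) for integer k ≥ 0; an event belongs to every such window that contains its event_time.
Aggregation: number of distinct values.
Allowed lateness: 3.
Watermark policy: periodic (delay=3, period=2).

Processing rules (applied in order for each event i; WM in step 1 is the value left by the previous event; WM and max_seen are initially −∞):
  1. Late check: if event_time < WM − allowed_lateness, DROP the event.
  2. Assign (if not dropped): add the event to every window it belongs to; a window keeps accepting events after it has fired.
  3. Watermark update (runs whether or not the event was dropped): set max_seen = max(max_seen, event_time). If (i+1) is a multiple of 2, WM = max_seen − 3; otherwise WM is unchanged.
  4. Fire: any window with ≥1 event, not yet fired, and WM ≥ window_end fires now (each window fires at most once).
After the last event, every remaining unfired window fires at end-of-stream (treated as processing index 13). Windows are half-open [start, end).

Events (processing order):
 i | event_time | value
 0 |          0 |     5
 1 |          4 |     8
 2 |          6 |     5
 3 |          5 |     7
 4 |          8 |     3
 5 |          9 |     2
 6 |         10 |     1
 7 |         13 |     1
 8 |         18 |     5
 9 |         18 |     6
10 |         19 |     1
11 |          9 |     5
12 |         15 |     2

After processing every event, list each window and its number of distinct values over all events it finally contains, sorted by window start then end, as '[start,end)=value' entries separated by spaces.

i=0 t=0 v=5: → [0,5); WM=−∞
i=1 t=4 v=8: → [4,9),[2,7),[0,5); WM=1
i=2 t=6 v=5: → [6,11),[4,9),[2,7); WM=1
i=3 t=5 v=7: → [4,9),[2,7); WM=3
i=4 t=8 v=3: → [8,13),[6,11),[4,9); WM=3
i=5 t=9 v=2: → [8,13),[6,11); WM=6; [0,5) fires=2
i=6 t=10 v=1: → [10,15),[8,13),[6,11); WM=6
i=7 t=13 v=1: → [12,17),[10,15); WM=10; [2,7) fires=3 [4,9) fires=4
i=8 t=18 v=5: → [18,23),[16,21),[14,19); WM=10
i=9 t=18 v=6: → [18,23),[16,21),[14,19); WM=15; [6,11) fires=4 [8,13) fires=3 [10,15) fires=1
i=10 t=19 v=1: → [18,23),[16,21); WM=15
i=11 t=9 v=5: DROP (t<15-3); WM=16
i=12 t=15 v=2: → [14,19),[12,17); WM=16

[0,5)=2 [2,7)=3 [4,9)=4 [6,11)=4 [8,13)=3 [10,15)=1 [12,17)=2 [14,19)=3 [16,21)=3 [18,23)=3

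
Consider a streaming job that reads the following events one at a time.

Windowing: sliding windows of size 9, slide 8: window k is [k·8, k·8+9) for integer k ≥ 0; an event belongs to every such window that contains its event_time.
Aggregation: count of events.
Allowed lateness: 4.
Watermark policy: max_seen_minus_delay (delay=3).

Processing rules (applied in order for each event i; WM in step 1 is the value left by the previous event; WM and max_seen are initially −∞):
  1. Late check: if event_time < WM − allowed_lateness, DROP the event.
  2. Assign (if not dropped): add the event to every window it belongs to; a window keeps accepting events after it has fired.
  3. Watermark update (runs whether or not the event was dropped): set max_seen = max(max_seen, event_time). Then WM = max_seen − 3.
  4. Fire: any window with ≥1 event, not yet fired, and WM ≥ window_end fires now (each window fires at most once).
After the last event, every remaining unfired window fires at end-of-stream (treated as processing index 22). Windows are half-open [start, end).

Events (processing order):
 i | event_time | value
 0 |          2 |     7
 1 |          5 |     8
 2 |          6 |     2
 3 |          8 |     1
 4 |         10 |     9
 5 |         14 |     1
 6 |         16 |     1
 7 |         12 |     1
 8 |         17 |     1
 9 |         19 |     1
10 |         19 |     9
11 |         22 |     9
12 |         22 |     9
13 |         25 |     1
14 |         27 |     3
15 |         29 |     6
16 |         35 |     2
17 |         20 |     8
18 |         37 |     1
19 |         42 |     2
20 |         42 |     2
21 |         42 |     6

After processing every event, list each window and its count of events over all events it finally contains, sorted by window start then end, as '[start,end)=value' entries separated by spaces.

i=0 t=2 v=7: → [0,9); WM=-1
i=1 t=5 v=8: → [0,9); WM=2
i=2 t=6 v=2: → [0,9); WM=3
i=3 t=8 v=1: → [8,17),[0,9); WM=5
i=4 t=10 v=9: → [8,17); WM=7
i=5 t=14 v=1: → [8,17); WM=11; [0,9) fires=4
i=6 t=16 v=1: → [16,25),[8,17); WM=13
i=7 t=12 v=1: → [8,17); WM=13
i=8 t=17 v=1: → [16,25); WM=14
i=9 t=19 v=1: → [16,25); WM=16
i=10 t=19 v=9: → [16,25); WM=16
i=11 t=22 v=9: → [16,25); WM=19; [8,17) fires=5
i=12 t=22 v=9: → [16,25); WM=19
i=13 t=25 v=1: → [24,33); WM=22
i=14 t=27 v=3: → [24,33); WM=24
i=15 t=29 v=6: → [24,33); WM=26; [16,25) fires=6
i=16 t=35 v=2: → [32,41); WM=32
i=17 t=20 v=8: DROP (t<32-4); WM=32
i=18 t=37 v=1: → [32,41); WM=34; [24,33) fires=3
i=19 t=42 v=2: → [40,49); WM=39
i=20 t=42 v=2: → [40,49); WM=39
i=21 t=42 v=6: → [40,49); WM=39

[0,9)=4 [8,17)=5 [16,25)=6 [24,33)=3 [32,41)=2 [40,49)=3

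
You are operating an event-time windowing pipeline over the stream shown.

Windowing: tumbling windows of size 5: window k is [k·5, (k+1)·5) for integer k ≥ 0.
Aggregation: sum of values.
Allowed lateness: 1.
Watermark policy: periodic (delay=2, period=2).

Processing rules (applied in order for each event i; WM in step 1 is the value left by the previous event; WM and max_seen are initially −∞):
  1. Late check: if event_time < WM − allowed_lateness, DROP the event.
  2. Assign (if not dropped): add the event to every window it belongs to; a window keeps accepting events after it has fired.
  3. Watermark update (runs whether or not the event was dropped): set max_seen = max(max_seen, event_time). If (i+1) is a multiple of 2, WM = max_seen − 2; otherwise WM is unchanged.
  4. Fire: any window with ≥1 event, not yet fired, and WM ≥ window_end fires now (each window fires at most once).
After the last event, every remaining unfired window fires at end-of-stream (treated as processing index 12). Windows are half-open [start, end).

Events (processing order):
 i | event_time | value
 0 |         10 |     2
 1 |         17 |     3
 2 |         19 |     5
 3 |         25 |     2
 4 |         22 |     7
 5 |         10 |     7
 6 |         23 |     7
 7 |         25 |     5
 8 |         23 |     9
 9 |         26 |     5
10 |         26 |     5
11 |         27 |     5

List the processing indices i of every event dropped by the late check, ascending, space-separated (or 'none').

i=0 t=10 v=2: → [10,15); WM=−∞
i=1 t=17 v=3: → [15,20); WM=15; [10,15) fires=2
i=2 t=19 v=5: → [15,20); WM=15
i=3 t=25 v=2: → [25,30); WM=23; [15,20) fires=8
i=4 t=22 v=7: → [20,25); WM=23
i=5 t=10 v=7: DROP (t<23-1); WM=23
i=6 t=23 v=7: → [20,25); WM=23
i=7 t=25 v=5: → [25,30); WM=23
i=8 t=23 v=9: → [20,25); WM=23
i=9 t=26 v=5: → [25,30); WM=24
i=10 t=26 v=5: → [25,30); WM=24
i=11 t=27 v=5: → [25,30); WM=25; [20,25) fires=23

5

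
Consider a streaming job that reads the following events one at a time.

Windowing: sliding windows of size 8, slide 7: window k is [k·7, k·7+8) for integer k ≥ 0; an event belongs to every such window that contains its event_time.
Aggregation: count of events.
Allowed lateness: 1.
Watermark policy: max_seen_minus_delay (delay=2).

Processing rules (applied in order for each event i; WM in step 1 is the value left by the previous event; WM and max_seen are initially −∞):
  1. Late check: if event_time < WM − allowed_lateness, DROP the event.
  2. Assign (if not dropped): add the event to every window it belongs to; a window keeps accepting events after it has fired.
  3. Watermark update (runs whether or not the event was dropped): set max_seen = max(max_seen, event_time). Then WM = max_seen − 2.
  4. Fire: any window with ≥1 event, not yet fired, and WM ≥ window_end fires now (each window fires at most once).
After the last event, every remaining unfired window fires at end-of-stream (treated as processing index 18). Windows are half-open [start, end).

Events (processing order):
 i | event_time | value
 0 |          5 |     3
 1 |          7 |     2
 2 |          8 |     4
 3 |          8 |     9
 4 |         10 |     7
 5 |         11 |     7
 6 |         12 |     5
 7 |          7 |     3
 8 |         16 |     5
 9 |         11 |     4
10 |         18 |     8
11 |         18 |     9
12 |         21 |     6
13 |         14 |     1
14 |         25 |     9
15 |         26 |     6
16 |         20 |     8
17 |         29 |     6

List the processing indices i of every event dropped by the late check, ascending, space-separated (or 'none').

i=0 t=5 v=3: → [0,8); WM=3
i=1 t=7 v=2: → [7,15),[0,8); WM=5
i=2 t=8 v=4: → [7,15); WM=6
i=3 t=8 v=9: → [7,15); WM=6
i=4 t=10 v=7: → [7,15); WM=8; [0,8) fires=2
i=5 t=11 v=7: → [7,15); WM=9
i=6 t=12 v=5: → [7,15); WM=10
i=7 t=7 v=3: DROP (t<10-1); WM=10
i=8 t=16 v=5: → [14,22); WM=14
i=9 t=11 v=4: DROP (t<14-1); WM=14
i=10 t=18 v=8: → [14,22); WM=16; [7,15) fires=6
i=11 t=18 v=9: → [14,22); WM=16
i=12 t=21 v=6: → [21,29),[14,22); WM=19
i=13 t=14 v=1: DROP (t<19-1); WM=19
i=14 t=25 v=9: → [21,29); WM=23; [14,22) fires=4
i=15 t=26 v=6: → [21,29); WM=24
i=16 t=20 v=8: DROP (t<24-1); WM=24
i=17 t=29 v=6: → [28,36); WM=27

7 9 13 16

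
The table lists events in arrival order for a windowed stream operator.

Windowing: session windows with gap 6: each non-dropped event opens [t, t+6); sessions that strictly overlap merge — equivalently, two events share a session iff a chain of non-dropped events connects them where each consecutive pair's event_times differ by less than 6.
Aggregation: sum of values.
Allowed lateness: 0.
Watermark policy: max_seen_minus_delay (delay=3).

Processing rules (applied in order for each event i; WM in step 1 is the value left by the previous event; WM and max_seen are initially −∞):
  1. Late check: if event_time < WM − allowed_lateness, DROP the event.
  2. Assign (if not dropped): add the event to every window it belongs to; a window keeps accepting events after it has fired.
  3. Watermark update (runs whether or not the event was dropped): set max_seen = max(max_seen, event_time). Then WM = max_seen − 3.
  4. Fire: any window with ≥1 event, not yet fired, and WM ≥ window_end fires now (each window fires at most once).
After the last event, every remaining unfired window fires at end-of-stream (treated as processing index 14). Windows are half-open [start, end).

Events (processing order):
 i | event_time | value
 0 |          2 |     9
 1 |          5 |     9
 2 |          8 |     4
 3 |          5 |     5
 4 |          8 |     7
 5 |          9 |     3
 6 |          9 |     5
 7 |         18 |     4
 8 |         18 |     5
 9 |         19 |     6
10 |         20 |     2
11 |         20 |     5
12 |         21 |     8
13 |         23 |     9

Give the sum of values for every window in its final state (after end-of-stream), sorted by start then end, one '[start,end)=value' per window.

[2,15)=42 [18,29)=39

i=0 t=2 v=9: → [2,8); WM=-1
i=1 t=5 v=9: → [2,11); WM=2
i=2 t=8 v=4: → [2,14); WM=5
i=3 t=5 v=5: → [2,14); WM=5
i=4 t=8 v=7: → [2,14); WM=5
i=5 t=9 v=3: → [2,15); WM=6
i=6 t=9 v=5: → [2,15); WM=6
i=7 t=18 v=4: → [18,24); WM=15
i=8 t=18 v=5: → [18,24); WM=15
i=9 t=19 v=6: → [18,25); WM=16
i=10 t=20 v=2: → [18,26); WM=17
i=11 t=20 v=5: → [18,26); WM=17
i=12 t=21 v=8: → [18,27); WM=18
i=13 t=23 v=9: → [18,29); WM=20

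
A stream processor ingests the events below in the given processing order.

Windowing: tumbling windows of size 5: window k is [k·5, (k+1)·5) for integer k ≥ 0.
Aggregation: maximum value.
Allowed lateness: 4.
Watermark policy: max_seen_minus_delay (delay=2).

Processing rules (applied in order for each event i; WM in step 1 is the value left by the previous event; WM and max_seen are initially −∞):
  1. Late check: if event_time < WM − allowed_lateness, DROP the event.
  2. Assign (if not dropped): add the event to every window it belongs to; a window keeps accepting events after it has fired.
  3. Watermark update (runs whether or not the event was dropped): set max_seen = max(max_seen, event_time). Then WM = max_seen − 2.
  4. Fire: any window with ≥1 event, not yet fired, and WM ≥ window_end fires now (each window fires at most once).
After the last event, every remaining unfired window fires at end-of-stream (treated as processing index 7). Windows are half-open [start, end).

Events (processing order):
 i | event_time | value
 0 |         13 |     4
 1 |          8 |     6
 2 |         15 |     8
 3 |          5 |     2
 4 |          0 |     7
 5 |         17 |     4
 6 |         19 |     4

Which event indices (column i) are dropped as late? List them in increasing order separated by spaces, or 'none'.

i=0 t=13 v=4: → [10,15); WM=11
i=1 t=8 v=6: → [5,10); WM=11; [5,10) fires=6
i=2 t=15 v=8: → [15,20); WM=13
i=3 t=5 v=2: DROP (t<13-4); WM=13
i=4 t=0 v=7: DROP (t<13-4); WM=13
i=5 t=17 v=4: → [15,20); WM=15; [10,15) fires=4
i=6 t=19 v=4: → [15,20); WM=17

3 4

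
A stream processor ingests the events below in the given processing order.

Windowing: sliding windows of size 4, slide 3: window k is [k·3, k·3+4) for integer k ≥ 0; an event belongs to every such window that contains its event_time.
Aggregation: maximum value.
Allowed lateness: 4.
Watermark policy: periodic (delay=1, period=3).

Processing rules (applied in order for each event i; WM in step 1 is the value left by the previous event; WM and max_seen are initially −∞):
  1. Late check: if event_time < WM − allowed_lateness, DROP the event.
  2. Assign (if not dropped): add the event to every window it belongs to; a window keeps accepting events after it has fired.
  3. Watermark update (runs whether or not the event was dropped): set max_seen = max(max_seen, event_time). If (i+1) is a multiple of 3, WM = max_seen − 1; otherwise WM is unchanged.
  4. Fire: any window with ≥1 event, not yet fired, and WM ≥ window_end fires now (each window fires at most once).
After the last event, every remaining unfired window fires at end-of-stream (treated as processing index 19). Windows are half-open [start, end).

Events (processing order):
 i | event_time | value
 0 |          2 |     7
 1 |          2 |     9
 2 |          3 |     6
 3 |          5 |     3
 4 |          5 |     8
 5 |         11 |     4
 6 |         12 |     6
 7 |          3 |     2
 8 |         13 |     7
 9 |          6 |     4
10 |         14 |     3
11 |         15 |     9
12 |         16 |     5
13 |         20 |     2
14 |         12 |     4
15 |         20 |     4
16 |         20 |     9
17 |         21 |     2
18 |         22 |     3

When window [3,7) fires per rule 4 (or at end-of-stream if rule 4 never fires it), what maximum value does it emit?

8

i=0 t=2 v=7: → [0,4); WM=−∞
i=1 t=2 v=9: → [0,4); WM=−∞
i=2 t=3 v=6: → [3,7),[0,4); WM=2
i=3 t=5 v=3: → [3,7); WM=2
i=4 t=5 v=8: → [3,7); WM=2
i=5 t=11 v=4: → [9,13); WM=10; [0,4) fires=9 [3,7) fires=8
i=6 t=12 v=6: → [12,16),[9,13); WM=10
i=7 t=3 v=2: DROP (t<10-4); WM=10
i=8 t=13 v=7: → [12,16); WM=12
i=9 t=6 v=4: DROP (t<12-4); WM=12
i=10 t=14 v=3: → [12,16); WM=12
i=11 t=15 v=9: → [15,19),[12,16); WM=14; [9,13) fires=6
i=12 t=16 v=5: → [15,19); WM=14
i=13 t=20 v=2: → [18,22); WM=14
i=14 t=12 v=4: → [12,16),[9,13); WM=19; [12,16) fires=9 [15,19) fires=9
i=15 t=20 v=4: → [18,22); WM=19
i=16 t=20 v=9: → [18,22); WM=19
i=17 t=21 v=2: → [21,25),[18,22); WM=20
i=18 t=22 v=3: → [21,25); WM=20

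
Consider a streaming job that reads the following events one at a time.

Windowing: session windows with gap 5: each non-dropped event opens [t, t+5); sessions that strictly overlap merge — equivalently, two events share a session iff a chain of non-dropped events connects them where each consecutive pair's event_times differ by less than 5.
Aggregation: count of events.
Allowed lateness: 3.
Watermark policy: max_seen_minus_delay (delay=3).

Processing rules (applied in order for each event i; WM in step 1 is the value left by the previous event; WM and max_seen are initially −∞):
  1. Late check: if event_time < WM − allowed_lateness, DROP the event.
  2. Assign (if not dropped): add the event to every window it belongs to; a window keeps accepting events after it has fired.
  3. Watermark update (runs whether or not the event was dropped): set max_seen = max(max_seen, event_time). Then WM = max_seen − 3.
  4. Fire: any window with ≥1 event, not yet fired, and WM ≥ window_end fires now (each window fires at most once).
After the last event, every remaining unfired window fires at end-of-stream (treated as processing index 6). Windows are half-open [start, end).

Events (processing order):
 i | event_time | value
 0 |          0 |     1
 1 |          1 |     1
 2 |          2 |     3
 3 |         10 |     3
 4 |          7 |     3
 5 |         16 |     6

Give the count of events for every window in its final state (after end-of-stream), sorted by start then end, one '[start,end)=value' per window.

[0,7)=3 [7,15)=2 [16,21)=1

i=0 t=0 v=1: → [0,5); WM=-3
i=1 t=1 v=1: → [0,6); WM=-2
i=2 t=2 v=3: → [0,7); WM=-1
i=3 t=10 v=3: → [10,15); WM=7
i=4 t=7 v=3: → [7,15); WM=7
i=5 t=16 v=6: → [16,21); WM=13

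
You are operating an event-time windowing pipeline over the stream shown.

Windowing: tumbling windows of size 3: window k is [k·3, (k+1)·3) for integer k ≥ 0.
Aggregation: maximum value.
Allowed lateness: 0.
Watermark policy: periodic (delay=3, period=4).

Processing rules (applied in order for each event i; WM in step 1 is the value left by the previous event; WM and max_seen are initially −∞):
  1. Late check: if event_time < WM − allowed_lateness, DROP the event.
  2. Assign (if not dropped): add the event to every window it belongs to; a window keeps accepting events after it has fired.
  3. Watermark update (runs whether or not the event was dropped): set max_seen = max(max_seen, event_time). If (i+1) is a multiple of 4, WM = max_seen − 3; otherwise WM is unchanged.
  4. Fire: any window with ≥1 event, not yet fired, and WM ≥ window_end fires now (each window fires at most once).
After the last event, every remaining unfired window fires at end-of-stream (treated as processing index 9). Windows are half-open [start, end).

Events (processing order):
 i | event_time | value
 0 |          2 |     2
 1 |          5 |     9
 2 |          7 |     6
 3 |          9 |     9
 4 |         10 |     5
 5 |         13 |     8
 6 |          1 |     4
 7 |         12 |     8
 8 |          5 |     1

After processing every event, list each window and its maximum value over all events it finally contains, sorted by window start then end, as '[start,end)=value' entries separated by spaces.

i=0 t=2 v=2: → [0,3); WM=−∞
i=1 t=5 v=9: → [3,6); WM=−∞
i=2 t=7 v=6: → [6,9); WM=−∞
i=3 t=9 v=9: → [9,12); WM=6; [0,3) fires=2 [3,6) fires=9
i=4 t=10 v=5: → [9,12); WM=6
i=5 t=13 v=8: → [12,15); WM=6
i=6 t=1 v=4: DROP (t<6-0); WM=6
i=7 t=12 v=8: → [12,15); WM=10; [6,9) fires=6
i=8 t=5 v=1: DROP (t<10-0); WM=10

[0,3)=2 [3,6)=9 [6,9)=6 [9,12)=9 [12,15)=8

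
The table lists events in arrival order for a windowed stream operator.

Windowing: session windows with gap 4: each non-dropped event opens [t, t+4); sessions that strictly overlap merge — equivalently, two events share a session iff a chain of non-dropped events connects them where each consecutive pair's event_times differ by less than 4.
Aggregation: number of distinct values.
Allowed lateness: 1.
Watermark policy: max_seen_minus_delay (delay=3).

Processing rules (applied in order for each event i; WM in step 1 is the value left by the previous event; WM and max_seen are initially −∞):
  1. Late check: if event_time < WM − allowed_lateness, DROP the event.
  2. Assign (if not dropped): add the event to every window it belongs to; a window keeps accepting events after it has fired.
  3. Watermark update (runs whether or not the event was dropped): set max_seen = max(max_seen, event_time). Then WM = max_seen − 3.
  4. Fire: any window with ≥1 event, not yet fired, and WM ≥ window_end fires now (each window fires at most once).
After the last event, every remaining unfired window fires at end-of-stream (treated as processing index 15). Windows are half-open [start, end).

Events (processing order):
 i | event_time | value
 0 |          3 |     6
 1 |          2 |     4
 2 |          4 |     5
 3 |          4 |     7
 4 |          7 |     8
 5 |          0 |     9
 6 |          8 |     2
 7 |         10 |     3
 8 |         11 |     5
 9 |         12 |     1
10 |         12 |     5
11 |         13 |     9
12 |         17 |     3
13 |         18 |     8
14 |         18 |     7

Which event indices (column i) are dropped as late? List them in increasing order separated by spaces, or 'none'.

5

i=0 t=3 v=6: → [3,7); WM=0
i=1 t=2 v=4: → [2,7); WM=0
i=2 t=4 v=5: → [2,8); WM=1
i=3 t=4 v=7: → [2,8); WM=1
i=4 t=7 v=8: → [2,11); WM=4
i=5 t=0 v=9: DROP (t<4-1); WM=4
i=6 t=8 v=2: → [2,12); WM=5
i=7 t=10 v=3: → [2,14); WM=7
i=8 t=11 v=5: → [2,15); WM=8
i=9 t=12 v=1: → [2,16); WM=9
i=10 t=12 v=5: → [2,16); WM=9
i=11 t=13 v=9: → [2,17); WM=10
i=12 t=17 v=3: → [17,21); WM=14
i=13 t=18 v=8: → [17,22); WM=15
i=14 t=18 v=7: → [17,22); WM=15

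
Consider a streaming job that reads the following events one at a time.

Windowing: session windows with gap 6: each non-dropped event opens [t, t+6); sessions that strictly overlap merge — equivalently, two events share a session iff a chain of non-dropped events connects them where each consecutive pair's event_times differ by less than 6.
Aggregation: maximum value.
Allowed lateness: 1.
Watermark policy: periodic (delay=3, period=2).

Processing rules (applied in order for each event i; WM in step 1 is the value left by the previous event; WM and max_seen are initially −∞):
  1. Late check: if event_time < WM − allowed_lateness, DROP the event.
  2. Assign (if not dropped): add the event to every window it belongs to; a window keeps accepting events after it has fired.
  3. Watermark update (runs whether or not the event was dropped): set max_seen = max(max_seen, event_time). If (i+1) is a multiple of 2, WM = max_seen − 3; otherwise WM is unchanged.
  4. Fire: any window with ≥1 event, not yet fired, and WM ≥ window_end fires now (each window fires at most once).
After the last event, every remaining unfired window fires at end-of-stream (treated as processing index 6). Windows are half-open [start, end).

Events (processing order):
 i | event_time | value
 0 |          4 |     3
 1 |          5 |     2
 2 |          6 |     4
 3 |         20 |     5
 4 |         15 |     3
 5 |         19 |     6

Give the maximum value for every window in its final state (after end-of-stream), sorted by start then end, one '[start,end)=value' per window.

i=0 t=4 v=3: → [4,10); WM=−∞
i=1 t=5 v=2: → [4,11); WM=2
i=2 t=6 v=4: → [4,12); WM=2
i=3 t=20 v=5: → [20,26); WM=17
i=4 t=15 v=3: DROP (t<17-1); WM=17
i=5 t=19 v=6: → [19,26); WM=17

[4,12)=4 [19,26)=6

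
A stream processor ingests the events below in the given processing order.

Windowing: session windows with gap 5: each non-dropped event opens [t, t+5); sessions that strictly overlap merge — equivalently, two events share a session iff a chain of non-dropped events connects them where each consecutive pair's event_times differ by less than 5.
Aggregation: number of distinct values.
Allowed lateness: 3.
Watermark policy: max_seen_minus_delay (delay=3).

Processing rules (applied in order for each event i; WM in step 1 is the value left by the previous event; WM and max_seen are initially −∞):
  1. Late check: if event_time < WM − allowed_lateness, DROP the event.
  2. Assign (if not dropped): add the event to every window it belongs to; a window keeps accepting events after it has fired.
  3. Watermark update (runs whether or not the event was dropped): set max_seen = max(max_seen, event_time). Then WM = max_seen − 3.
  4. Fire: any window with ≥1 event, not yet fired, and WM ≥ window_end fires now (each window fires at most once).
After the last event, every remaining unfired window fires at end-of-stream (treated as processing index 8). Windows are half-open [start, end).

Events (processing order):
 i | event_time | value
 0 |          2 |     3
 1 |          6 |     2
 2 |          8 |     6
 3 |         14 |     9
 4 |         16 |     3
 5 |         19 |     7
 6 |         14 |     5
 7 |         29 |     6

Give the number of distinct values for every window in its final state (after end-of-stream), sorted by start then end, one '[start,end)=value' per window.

[2,13)=3 [14,24)=4 [29,34)=1

i=0 t=2 v=3: → [2,7); WM=-1
i=1 t=6 v=2: → [2,11); WM=3
i=2 t=8 v=6: → [2,13); WM=5
i=3 t=14 v=9: → [14,19); WM=11
i=4 t=16 v=3: → [14,21); WM=13
i=5 t=19 v=7: → [14,24); WM=16
i=6 t=14 v=5: → [14,24); WM=16
i=7 t=29 v=6: → [29,34); WM=26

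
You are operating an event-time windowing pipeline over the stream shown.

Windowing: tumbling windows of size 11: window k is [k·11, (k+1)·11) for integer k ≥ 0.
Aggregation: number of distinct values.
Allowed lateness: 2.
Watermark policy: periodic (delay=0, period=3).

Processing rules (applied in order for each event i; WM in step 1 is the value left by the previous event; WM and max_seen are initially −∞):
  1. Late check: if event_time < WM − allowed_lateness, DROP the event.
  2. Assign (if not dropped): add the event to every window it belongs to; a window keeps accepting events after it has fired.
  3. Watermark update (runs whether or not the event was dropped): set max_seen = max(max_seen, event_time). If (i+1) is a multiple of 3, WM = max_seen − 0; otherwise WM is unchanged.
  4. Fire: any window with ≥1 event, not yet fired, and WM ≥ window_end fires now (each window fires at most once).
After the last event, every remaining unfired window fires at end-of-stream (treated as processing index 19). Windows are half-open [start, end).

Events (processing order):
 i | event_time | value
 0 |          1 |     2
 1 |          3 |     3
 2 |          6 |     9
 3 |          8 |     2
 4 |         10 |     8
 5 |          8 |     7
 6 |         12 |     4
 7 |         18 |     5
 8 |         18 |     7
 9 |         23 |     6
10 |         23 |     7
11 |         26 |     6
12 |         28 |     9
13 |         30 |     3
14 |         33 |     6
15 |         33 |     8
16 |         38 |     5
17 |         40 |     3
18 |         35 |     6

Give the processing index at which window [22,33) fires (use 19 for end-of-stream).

14

i=0 t=1 v=2: → [0,11); WM=−∞
i=1 t=3 v=3: → [0,11); WM=−∞
i=2 t=6 v=9: → [0,11); WM=6
i=3 t=8 v=2: → [0,11); WM=6
i=4 t=10 v=8: → [0,11); WM=6
i=5 t=8 v=7: → [0,11); WM=10
i=6 t=12 v=4: → [11,22); WM=10
i=7 t=18 v=5: → [11,22); WM=10
i=8 t=18 v=7: → [11,22); WM=18; [0,11) fires=5
i=9 t=23 v=6: → [22,33); WM=18
i=10 t=23 v=7: → [22,33); WM=18
i=11 t=26 v=6: → [22,33); WM=26; [11,22) fires=3
i=12 t=28 v=9: → [22,33); WM=26
i=13 t=30 v=3: → [22,33); WM=26
i=14 t=33 v=6: → [33,44); WM=33; [22,33) fires=4
i=15 t=33 v=8: → [33,44); WM=33
i=16 t=38 v=5: → [33,44); WM=33
i=17 t=40 v=3: → [33,44); WM=40
i=18 t=35 v=6: DROP (t<40-2); WM=40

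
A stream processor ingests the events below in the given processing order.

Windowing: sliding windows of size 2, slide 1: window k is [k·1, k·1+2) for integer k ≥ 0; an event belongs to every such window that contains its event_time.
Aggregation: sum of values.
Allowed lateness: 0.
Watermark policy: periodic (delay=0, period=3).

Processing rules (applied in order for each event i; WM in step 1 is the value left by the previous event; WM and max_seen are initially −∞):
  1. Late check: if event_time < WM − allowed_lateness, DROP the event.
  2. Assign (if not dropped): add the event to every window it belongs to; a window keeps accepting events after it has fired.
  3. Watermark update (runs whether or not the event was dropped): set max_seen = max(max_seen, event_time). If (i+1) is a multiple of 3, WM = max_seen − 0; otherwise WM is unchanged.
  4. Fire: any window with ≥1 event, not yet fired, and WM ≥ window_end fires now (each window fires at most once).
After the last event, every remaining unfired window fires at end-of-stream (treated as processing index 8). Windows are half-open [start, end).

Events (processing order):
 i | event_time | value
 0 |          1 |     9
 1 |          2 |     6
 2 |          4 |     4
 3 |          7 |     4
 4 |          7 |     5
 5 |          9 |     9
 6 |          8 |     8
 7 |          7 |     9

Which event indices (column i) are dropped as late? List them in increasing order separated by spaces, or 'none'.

i=0 t=1 v=9: → [1,3),[0,2); WM=−∞
i=1 t=2 v=6: → [2,4),[1,3); WM=−∞
i=2 t=4 v=4: → [4,6),[3,5); WM=4; [0,2) fires=9 [1,3) fires=15 [2,4) fires=6
i=3 t=7 v=4: → [7,9),[6,8); WM=4
i=4 t=7 v=5: → [7,9),[6,8); WM=4
i=5 t=9 v=9: → [9,11),[8,10); WM=9; [3,5) fires=4 [4,6) fires=4 [6,8) fires=9 [7,9) fires=9
i=6 t=8 v=8: DROP (t<9-0); WM=9
i=7 t=7 v=9: DROP (t<9-0); WM=9

6 7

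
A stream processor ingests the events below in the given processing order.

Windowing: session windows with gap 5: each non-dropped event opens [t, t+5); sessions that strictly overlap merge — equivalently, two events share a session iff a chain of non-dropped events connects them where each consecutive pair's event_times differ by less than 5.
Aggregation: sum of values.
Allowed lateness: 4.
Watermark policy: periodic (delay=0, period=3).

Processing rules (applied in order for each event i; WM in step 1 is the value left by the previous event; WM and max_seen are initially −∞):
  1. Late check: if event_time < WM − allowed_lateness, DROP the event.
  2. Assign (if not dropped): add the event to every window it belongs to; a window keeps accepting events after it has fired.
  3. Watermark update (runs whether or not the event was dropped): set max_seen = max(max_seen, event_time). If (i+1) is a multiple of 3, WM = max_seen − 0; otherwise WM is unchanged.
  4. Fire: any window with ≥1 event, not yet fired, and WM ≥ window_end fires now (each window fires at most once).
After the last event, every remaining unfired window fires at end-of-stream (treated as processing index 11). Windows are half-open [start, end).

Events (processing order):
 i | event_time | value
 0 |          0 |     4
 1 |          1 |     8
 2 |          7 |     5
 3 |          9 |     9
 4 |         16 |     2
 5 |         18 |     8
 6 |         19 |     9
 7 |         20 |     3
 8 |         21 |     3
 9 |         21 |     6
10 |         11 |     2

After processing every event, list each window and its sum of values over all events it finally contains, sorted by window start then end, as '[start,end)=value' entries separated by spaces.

[0,6)=12 [7,14)=14 [16,26)=31

i=0 t=0 v=4: → [0,5); WM=−∞
i=1 t=1 v=8: → [0,6); WM=−∞
i=2 t=7 v=5: → [7,12); WM=7
i=3 t=9 v=9: → [7,14); WM=7
i=4 t=16 v=2: → [16,21); WM=7
i=5 t=18 v=8: → [16,23); WM=18
i=6 t=19 v=9: → [16,24); WM=18
i=7 t=20 v=3: → [16,25); WM=18
i=8 t=21 v=3: → [16,26); WM=21
i=9 t=21 v=6: → [16,26); WM=21
i=10 t=11 v=2: DROP (t<21-4); WM=21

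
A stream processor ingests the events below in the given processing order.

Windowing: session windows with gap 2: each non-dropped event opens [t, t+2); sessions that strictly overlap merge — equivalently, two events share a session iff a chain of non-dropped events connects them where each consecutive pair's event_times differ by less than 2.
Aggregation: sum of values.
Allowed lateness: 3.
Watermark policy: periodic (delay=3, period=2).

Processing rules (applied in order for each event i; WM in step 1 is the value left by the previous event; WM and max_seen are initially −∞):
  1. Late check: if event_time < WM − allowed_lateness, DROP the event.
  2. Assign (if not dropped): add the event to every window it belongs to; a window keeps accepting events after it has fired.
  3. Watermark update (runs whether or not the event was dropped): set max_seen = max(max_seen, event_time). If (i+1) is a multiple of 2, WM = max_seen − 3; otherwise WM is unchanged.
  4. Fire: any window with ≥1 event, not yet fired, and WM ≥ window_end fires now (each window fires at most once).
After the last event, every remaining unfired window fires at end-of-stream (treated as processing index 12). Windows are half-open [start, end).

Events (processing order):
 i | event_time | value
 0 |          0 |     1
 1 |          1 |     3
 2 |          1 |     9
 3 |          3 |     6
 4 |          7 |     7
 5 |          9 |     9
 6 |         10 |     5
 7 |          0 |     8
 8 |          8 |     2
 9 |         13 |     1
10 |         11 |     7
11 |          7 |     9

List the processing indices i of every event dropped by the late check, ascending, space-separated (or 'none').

i=0 t=0 v=1: → [0,2); WM=−∞
i=1 t=1 v=3: → [0,3); WM=-2
i=2 t=1 v=9: → [0,3); WM=-2
i=3 t=3 v=6: → [3,5); WM=0
i=4 t=7 v=7: → [7,9); WM=0
i=5 t=9 v=9: → [9,11); WM=6
i=6 t=10 v=5: → [9,12); WM=6
i=7 t=0 v=8: DROP (t<6-3); WM=7
i=8 t=8 v=2: → [7,12); WM=7
i=9 t=13 v=1: → [13,15); WM=10
i=10 t=11 v=7: → [7,13); WM=10
i=11 t=7 v=9: → [7,13); WM=10

7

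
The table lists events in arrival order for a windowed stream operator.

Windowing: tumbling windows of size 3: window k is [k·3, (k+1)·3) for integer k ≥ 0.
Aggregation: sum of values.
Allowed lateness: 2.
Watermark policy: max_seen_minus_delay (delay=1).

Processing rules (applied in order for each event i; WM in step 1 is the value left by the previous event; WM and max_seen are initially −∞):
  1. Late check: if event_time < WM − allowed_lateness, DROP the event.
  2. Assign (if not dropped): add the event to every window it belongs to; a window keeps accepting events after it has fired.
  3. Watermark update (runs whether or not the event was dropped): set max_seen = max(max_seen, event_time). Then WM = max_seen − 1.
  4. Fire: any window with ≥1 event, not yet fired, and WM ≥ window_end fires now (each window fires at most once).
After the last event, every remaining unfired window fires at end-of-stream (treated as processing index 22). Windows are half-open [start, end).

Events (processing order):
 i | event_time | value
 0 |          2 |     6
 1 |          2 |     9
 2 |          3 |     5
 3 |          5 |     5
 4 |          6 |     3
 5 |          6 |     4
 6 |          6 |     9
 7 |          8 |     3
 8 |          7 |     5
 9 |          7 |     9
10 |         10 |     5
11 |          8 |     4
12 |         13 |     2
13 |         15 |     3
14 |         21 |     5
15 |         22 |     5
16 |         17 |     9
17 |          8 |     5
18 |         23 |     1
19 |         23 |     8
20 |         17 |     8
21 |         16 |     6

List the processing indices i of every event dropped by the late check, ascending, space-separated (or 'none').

i=0 t=2 v=6: → [0,3); WM=1
i=1 t=2 v=9: → [0,3); WM=1
i=2 t=3 v=5: → [3,6); WM=2
i=3 t=5 v=5: → [3,6); WM=4; [0,3) fires=15
i=4 t=6 v=3: → [6,9); WM=5
i=5 t=6 v=4: → [6,9); WM=5
i=6 t=6 v=9: → [6,9); WM=5
i=7 t=8 v=3: → [6,9); WM=7; [3,6) fires=10
i=8 t=7 v=5: → [6,9); WM=7
i=9 t=7 v=9: → [6,9); WM=7
i=10 t=10 v=5: → [9,12); WM=9; [6,9) fires=33
i=11 t=8 v=4: → [6,9); WM=9
i=12 t=13 v=2: → [12,15); WM=12; [9,12) fires=5
i=13 t=15 v=3: → [15,18); WM=14
i=14 t=21 v=5: → [21,24); WM=20; [12,15) fires=2 [15,18) fires=3
i=15 t=22 v=5: → [21,24); WM=21
i=16 t=17 v=9: DROP (t<21-2); WM=21
i=17 t=8 v=5: DROP (t<21-2); WM=21
i=18 t=23 v=1: → [21,24); WM=22
i=19 t=23 v=8: → [21,24); WM=22
i=20 t=17 v=8: DROP (t<22-2); WM=22
i=21 t=16 v=6: DROP (t<22-2); WM=22

16 17 20 21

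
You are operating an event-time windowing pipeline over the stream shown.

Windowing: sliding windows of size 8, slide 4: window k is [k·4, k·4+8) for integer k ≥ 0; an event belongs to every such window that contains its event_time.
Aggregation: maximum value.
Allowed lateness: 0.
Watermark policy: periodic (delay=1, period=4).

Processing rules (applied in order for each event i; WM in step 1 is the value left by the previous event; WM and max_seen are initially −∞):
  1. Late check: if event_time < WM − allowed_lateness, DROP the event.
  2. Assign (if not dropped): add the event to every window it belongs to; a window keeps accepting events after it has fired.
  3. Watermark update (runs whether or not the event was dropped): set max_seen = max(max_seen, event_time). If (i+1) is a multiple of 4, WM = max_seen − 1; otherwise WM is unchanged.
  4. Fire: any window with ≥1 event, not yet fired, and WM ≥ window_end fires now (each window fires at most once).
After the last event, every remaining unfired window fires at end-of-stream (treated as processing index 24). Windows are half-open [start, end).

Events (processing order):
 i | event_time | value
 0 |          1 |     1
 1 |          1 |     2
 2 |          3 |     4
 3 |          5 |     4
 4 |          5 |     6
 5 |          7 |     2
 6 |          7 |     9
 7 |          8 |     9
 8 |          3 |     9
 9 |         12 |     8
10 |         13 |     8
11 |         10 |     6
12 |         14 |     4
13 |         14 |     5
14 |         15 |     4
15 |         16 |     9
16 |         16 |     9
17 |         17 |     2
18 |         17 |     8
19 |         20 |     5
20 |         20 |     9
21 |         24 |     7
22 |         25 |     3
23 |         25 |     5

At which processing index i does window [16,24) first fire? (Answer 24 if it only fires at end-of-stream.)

23

i=0 t=1 v=1: → [0,8); WM=−∞
i=1 t=1 v=2: → [0,8); WM=−∞
i=2 t=3 v=4: → [0,8); WM=−∞
i=3 t=5 v=4: → [4,12),[0,8); WM=4
i=4 t=5 v=6: → [4,12),[0,8); WM=4
i=5 t=7 v=2: → [4,12),[0,8); WM=4
i=6 t=7 v=9: → [4,12),[0,8); WM=4
i=7 t=8 v=9: → [8,16),[4,12); WM=7
i=8 t=3 v=9: DROP (t<7-0); WM=7
i=9 t=12 v=8: → [12,20),[8,16); WM=7
i=10 t=13 v=8: → [12,20),[8,16); WM=7
i=11 t=10 v=6: → [8,16),[4,12); WM=12; [0,8) fires=9 [4,12) fires=9
i=12 t=14 v=4: → [12,20),[8,16); WM=12
i=13 t=14 v=5: → [12,20),[8,16); WM=12
i=14 t=15 v=4: → [12,20),[8,16); WM=12
i=15 t=16 v=9: → [16,24),[12,20); WM=15
i=16 t=16 v=9: → [16,24),[12,20); WM=15
i=17 t=17 v=2: → [16,24),[12,20); WM=15
i=18 t=17 v=8: → [16,24),[12,20); WM=15
i=19 t=20 v=5: → [20,28),[16,24); WM=19; [8,16) fires=9
i=20 t=20 v=9: → [20,28),[16,24); WM=19
i=21 t=24 v=7: → [24,32),[20,28); WM=19
i=22 t=25 v=3: → [24,32),[20,28); WM=19
i=23 t=25 v=5: → [24,32),[20,28); WM=24; [12,20) fires=9 [16,24) fires=9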